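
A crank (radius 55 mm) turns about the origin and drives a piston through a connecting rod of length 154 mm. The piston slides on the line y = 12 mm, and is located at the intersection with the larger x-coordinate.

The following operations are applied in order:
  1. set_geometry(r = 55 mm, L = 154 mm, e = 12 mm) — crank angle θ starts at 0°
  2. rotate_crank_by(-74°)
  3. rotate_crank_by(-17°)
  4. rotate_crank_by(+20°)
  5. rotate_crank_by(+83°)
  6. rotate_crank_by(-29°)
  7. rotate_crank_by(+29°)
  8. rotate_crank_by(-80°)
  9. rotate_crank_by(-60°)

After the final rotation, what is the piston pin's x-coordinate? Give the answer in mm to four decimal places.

set_geometry: r = 55 mm, L = 154 mm, e = 12 mm; θ ← 0°
rotate_crank_by(-74°): θ ← 0° -74° = -74°
rotate_crank_by(-17°): θ ← -74° -17° = -91°
rotate_crank_by(+20°): θ ← -91° +20° = -71°
rotate_crank_by(+83°): θ ← -71° +83° = 12°
rotate_crank_by(-29°): θ ← 12° -29° = -17°
rotate_crank_by(+29°): θ ← -17° +29° = 12°
rotate_crank_by(-80°): θ ← 12° -80° = -68°
rotate_crank_by(-60°): θ ← -68° -60° = -128°
crank pin P = (r cos θ, r sin θ) = (-33.861381, -43.340591)
h = r sin θ − e = -43.340591 − 12 = -55.340591
x = r cos θ + √(L² − h²) = -33.861381 + √(23716.0 − 3062.5811) = -33.861381 + 143.712974 = 109.851593

109.8516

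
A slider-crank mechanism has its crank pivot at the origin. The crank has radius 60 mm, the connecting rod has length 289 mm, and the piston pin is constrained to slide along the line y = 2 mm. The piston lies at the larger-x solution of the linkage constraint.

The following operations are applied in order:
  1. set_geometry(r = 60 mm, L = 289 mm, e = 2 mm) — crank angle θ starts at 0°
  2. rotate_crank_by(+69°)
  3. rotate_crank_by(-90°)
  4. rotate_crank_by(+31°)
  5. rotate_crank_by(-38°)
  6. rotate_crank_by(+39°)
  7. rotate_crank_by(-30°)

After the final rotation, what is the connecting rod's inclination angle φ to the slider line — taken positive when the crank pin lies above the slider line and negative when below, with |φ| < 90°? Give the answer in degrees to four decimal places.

-4.2732

set_geometry: r = 60 mm, L = 289 mm, e = 2 mm; θ ← 0°
rotate_crank_by(+69°): θ ← 0° +69° = 69°
rotate_crank_by(-90°): θ ← 69° -90° = -21°
rotate_crank_by(+31°): θ ← -21° +31° = 10°
rotate_crank_by(-38°): θ ← 10° -38° = -28°
rotate_crank_by(+39°): θ ← -28° +39° = 11°
rotate_crank_by(-30°): θ ← 11° -30° = -19°
crank pin P = (r cos θ, r sin θ) = (56.731115, -19.534089)
h = r sin θ − e = -19.534089 − 2 = -21.534089
sin φ = h / L = -21.534089 / 289 = -0.07451242
φ = arcsin(-0.07451242) = -4.273208°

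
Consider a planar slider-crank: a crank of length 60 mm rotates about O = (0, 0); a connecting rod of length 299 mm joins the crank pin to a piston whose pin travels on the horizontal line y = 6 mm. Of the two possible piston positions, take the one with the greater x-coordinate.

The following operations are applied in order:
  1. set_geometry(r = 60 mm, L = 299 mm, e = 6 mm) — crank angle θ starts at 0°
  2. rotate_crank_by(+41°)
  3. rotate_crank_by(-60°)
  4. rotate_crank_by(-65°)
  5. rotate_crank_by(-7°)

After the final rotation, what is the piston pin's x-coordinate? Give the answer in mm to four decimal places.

set_geometry: r = 60 mm, L = 299 mm, e = 6 mm; θ ← 0°
rotate_crank_by(+41°): θ ← 0° +41° = 41°
rotate_crank_by(-60°): θ ← 41° -60° = -19°
rotate_crank_by(-65°): θ ← -19° -65° = -84°
rotate_crank_by(-7°): θ ← -84° -7° = -91°
crank pin P = (r cos θ, r sin θ) = (-1.047144, -59.990862)
h = r sin θ − e = -59.990862 − 6 = -65.990862
x = r cos θ + √(L² − h²) = -1.047144 + √(89401.0 − 4354.7938) = -1.047144 + 291.626827 = 290.579683

290.5797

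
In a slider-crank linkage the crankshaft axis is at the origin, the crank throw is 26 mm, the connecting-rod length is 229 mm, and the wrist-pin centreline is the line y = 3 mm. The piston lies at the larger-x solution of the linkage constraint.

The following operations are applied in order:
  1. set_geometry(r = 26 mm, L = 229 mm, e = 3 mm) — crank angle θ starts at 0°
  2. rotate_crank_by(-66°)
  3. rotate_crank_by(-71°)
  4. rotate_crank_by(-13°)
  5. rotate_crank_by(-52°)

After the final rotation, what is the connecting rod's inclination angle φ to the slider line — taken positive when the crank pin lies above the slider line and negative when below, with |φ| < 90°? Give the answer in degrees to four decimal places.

set_geometry: r = 26 mm, L = 229 mm, e = 3 mm; θ ← 0°
rotate_crank_by(-66°): θ ← 0° -66° = -66°
rotate_crank_by(-71°): θ ← -66° -71° = -137°
rotate_crank_by(-13°): θ ← -137° -13° = -150°
rotate_crank_by(-52°): θ ← -150° -52° = -202°
crank pin P = (r cos θ, r sin θ) = (-24.106780, 9.739771)
h = r sin θ − e = 9.739771 − 3 = 6.739771
sin φ = h / L = 6.739771 / 229 = 0.02943132
φ = arcsin(0.02943132) = 1.686534°

1.6865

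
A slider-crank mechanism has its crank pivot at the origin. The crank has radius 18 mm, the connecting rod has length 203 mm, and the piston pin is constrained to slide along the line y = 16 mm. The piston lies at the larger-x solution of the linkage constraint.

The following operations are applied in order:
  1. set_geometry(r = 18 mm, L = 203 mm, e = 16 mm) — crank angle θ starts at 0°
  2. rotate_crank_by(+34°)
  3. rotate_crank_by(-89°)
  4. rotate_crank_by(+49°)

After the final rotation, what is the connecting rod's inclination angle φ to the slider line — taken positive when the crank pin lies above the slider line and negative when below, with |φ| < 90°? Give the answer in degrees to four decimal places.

set_geometry: r = 18 mm, L = 203 mm, e = 16 mm; θ ← 0°
rotate_crank_by(+34°): θ ← 0° +34° = 34°
rotate_crank_by(-89°): θ ← 34° -89° = -55°
rotate_crank_by(+49°): θ ← -55° +49° = -6°
crank pin P = (r cos θ, r sin θ) = (17.901394, -1.881512)
h = r sin θ − e = -1.881512 − 16 = -17.881512
sin φ = h / L = -17.881512 / 203 = -0.08808627
φ = arcsin(-0.08808627) = -5.053521°

-5.0535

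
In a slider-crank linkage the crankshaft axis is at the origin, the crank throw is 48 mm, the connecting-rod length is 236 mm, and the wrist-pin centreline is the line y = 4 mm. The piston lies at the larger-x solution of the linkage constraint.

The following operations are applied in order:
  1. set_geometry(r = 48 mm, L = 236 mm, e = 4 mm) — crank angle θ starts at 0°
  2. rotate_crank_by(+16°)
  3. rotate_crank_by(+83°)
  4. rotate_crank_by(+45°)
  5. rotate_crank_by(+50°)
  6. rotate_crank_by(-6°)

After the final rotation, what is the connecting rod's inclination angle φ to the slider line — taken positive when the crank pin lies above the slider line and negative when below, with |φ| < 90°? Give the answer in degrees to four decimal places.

set_geometry: r = 48 mm, L = 236 mm, e = 4 mm; θ ← 0°
rotate_crank_by(+16°): θ ← 0° +16° = 16°
rotate_crank_by(+83°): θ ← 16° +83° = 99°
rotate_crank_by(+45°): θ ← 99° +45° = 144°
rotate_crank_by(+50°): θ ← 144° +50° = 194°
rotate_crank_by(-6°): θ ← 194° -6° = 188°
crank pin P = (r cos θ, r sin θ) = (-47.532867, -6.680309)
h = r sin θ − e = -6.680309 − 4 = -10.680309
sin φ = h / L = -10.680309 / 236 = -0.04525555
φ = arcsin(-0.04525555) = -2.593838°

-2.5938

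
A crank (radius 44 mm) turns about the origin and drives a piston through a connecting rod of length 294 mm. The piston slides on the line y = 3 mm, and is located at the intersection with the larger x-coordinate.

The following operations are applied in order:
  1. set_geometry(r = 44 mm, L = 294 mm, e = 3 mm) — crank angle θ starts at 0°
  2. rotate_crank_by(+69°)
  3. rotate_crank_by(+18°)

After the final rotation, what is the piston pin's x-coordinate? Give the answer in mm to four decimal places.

293.4384

set_geometry: r = 44 mm, L = 294 mm, e = 3 mm; θ ← 0°
rotate_crank_by(+69°): θ ← 0° +69° = 69°
rotate_crank_by(+18°): θ ← 69° +18° = 87°
crank pin P = (r cos θ, r sin θ) = (2.302782, 43.939700)
h = r sin θ − e = 43.939700 − 3 = 40.939700
x = r cos θ + √(L² − h²) = 2.302782 + √(86436.0 − 1676.0590) = 2.302782 + 291.135606 = 293.438388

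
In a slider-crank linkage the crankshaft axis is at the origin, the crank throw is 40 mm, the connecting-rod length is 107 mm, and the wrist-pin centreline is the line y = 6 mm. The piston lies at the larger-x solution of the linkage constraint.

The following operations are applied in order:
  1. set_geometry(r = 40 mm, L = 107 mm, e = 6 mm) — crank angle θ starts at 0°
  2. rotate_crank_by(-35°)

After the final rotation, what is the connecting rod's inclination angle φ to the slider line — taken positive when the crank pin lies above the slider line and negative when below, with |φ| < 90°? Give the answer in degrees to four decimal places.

-15.6938

set_geometry: r = 40 mm, L = 107 mm, e = 6 mm; θ ← 0°
rotate_crank_by(-35°): θ ← 0° -35° = -35°
crank pin P = (r cos θ, r sin θ) = (32.766082, -22.943057)
h = r sin θ − e = -22.943057 − 6 = -28.943057
sin φ = h / L = -28.943057 / 107 = -0.27049586
φ = arcsin(-0.27049586) = -15.693776°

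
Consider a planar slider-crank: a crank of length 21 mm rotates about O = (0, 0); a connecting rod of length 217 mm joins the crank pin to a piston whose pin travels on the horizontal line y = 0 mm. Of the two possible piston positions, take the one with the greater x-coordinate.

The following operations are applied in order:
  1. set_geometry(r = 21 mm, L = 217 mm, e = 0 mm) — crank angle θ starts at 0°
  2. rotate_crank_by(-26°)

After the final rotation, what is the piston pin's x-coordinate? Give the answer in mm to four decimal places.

set_geometry: r = 21 mm, L = 217 mm, e = 0 mm; θ ← 0°
rotate_crank_by(-26°): θ ← 0° -26° = -26°
crank pin P = (r cos θ, r sin θ) = (18.874675, -9.205794)
h = r sin θ − e = -9.205794 − 0 = -9.205794
x = r cos θ + √(L² − h²) = 18.874675 + √(47089.0 − 84.7466) = 18.874675 + 216.804643 = 235.679318

235.6793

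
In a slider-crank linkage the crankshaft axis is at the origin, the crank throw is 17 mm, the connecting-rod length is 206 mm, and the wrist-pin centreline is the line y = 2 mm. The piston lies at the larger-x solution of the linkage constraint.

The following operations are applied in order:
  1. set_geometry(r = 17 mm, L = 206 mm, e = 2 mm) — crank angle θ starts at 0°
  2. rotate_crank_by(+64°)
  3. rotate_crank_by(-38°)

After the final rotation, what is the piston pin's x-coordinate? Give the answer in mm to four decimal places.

set_geometry: r = 17 mm, L = 206 mm, e = 2 mm; θ ← 0°
rotate_crank_by(+64°): θ ← 0° +64° = 64°
rotate_crank_by(-38°): θ ← 64° -38° = 26°
crank pin P = (r cos θ, r sin θ) = (15.279499, 7.452309)
h = r sin θ − e = 7.452309 − 2 = 5.452309
x = r cos θ + √(L² − h²) = 15.279499 + √(42436.0 − 29.7277) = 15.279499 + 205.927833 = 221.207332

221.2073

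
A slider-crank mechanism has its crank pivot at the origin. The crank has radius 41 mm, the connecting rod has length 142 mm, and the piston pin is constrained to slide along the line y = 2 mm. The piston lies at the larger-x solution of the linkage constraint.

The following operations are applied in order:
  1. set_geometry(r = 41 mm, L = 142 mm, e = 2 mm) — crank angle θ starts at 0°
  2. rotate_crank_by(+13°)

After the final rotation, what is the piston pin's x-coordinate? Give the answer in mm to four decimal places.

181.7654

set_geometry: r = 41 mm, L = 142 mm, e = 2 mm; θ ← 0°
rotate_crank_by(+13°): θ ← 0° +13° = 13°
crank pin P = (r cos θ, r sin θ) = (39.949173, 9.222993)
h = r sin θ − e = 9.222993 − 2 = 7.222993
x = r cos θ + √(L² − h²) = 39.949173 + √(20164.0 − 52.1716) = 39.949173 + 141.816178 = 181.765351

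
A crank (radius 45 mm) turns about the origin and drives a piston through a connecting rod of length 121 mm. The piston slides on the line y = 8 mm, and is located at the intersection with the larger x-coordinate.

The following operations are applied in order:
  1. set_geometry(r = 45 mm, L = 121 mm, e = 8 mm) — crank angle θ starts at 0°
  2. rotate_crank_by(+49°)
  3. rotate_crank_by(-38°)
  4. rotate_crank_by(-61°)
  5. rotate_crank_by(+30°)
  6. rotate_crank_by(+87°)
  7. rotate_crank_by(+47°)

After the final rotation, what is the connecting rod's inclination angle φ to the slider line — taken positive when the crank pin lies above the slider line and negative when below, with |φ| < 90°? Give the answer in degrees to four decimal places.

15.8805

set_geometry: r = 45 mm, L = 121 mm, e = 8 mm; θ ← 0°
rotate_crank_by(+49°): θ ← 0° +49° = 49°
rotate_crank_by(-38°): θ ← 49° -38° = 11°
rotate_crank_by(-61°): θ ← 11° -61° = -50°
rotate_crank_by(+30°): θ ← -50° +30° = -20°
rotate_crank_by(+87°): θ ← -20° +87° = 67°
rotate_crank_by(+47°): θ ← 67° +47° = 114°
crank pin P = (r cos θ, r sin θ) = (-18.303149, 41.109546)
h = r sin θ − e = 41.109546 − 8 = 33.109546
sin φ = h / L = 33.109546 / 121 = 0.27363261
φ = arcsin(0.27363261) = 15.880543°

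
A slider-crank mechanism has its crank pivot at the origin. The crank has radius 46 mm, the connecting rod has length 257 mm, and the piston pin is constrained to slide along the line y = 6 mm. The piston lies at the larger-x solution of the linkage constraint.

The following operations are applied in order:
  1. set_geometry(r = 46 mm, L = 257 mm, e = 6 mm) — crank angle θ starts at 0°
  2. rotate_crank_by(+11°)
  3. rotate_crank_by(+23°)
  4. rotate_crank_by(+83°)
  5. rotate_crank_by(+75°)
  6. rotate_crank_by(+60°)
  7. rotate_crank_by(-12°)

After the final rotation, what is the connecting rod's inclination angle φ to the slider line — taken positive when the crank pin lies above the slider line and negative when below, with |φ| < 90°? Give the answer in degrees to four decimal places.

set_geometry: r = 46 mm, L = 257 mm, e = 6 mm; θ ← 0°
rotate_crank_by(+11°): θ ← 0° +11° = 11°
rotate_crank_by(+23°): θ ← 11° +23° = 34°
rotate_crank_by(+83°): θ ← 34° +83° = 117°
rotate_crank_by(+75°): θ ← 117° +75° = 192°
rotate_crank_by(+60°): θ ← 192° +60° = 252°
rotate_crank_by(-12°): θ ← 252° -12° = 240°
crank pin P = (r cos θ, r sin θ) = (-23.000000, -39.837169)
h = r sin θ − e = -39.837169 − 6 = -45.837169
sin φ = h / L = -45.837169 / 257 = -0.17835474
φ = arcsin(-0.17835474) = -10.273943°

-10.2739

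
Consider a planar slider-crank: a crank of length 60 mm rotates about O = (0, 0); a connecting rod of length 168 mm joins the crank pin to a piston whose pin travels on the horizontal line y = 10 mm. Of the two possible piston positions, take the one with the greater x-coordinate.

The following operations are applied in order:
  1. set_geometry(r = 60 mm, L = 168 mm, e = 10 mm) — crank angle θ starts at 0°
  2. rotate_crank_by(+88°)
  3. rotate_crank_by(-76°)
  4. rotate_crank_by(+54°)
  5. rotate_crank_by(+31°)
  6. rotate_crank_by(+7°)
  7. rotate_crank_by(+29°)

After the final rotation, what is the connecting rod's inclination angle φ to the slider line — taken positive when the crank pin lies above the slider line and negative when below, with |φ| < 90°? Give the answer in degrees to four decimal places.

11.6349

set_geometry: r = 60 mm, L = 168 mm, e = 10 mm; θ ← 0°
rotate_crank_by(+88°): θ ← 0° +88° = 88°
rotate_crank_by(-76°): θ ← 88° -76° = 12°
rotate_crank_by(+54°): θ ← 12° +54° = 66°
rotate_crank_by(+31°): θ ← 66° +31° = 97°
rotate_crank_by(+7°): θ ← 97° +7° = 104°
rotate_crank_by(+29°): θ ← 104° +29° = 133°
crank pin P = (r cos θ, r sin θ) = (-40.919902, 43.881222)
h = r sin θ − e = 43.881222 − 10 = 33.881222
sin φ = h / L = 33.881222 / 168 = 0.20167394
φ = arcsin(0.20167394) = 11.634864°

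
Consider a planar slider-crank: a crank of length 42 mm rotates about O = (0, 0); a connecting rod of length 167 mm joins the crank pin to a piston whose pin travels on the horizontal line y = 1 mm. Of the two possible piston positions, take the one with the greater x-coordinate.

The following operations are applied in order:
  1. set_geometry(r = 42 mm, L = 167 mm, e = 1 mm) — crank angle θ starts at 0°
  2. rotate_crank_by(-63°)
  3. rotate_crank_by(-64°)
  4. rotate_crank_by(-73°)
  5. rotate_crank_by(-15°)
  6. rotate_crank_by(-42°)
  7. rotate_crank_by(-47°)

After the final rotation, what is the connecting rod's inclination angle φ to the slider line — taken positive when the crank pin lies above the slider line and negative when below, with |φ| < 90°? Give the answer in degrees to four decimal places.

set_geometry: r = 42 mm, L = 167 mm, e = 1 mm; θ ← 0°
rotate_crank_by(-63°): θ ← 0° -63° = -63°
rotate_crank_by(-64°): θ ← -63° -64° = -127°
rotate_crank_by(-73°): θ ← -127° -73° = -200°
rotate_crank_by(-15°): θ ← -200° -15° = -215°
rotate_crank_by(-42°): θ ← -215° -42° = -257°
rotate_crank_by(-47°): θ ← -257° -47° = -304°
crank pin P = (r cos θ, r sin θ) = (23.486102, 34.819578)
h = r sin θ − e = 34.819578 − 1 = 33.819578
sin φ = h / L = 33.819578 / 167 = 0.20251244
φ = arcsin(0.20251244) = 11.683918°

11.6839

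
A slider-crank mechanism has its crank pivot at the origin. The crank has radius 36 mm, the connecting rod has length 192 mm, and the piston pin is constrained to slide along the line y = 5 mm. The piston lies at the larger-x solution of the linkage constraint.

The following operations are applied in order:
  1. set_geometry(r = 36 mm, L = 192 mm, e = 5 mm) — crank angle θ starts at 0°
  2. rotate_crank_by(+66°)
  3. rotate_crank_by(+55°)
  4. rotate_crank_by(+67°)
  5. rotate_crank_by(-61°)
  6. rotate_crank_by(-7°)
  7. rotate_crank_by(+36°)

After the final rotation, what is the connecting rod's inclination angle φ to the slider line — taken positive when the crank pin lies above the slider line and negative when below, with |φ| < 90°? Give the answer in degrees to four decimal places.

2.8787

set_geometry: r = 36 mm, L = 192 mm, e = 5 mm; θ ← 0°
rotate_crank_by(+66°): θ ← 0° +66° = 66°
rotate_crank_by(+55°): θ ← 66° +55° = 121°
rotate_crank_by(+67°): θ ← 121° +67° = 188°
rotate_crank_by(-61°): θ ← 188° -61° = 127°
rotate_crank_by(-7°): θ ← 127° -7° = 120°
rotate_crank_by(+36°): θ ← 120° +36° = 156°
crank pin P = (r cos θ, r sin θ) = (-32.887636, 14.642519)
h = r sin θ − e = 14.642519 − 5 = 9.642519
sin φ = h / L = 9.642519 / 192 = 0.05022145
φ = arcsin(0.05022145) = 2.878688°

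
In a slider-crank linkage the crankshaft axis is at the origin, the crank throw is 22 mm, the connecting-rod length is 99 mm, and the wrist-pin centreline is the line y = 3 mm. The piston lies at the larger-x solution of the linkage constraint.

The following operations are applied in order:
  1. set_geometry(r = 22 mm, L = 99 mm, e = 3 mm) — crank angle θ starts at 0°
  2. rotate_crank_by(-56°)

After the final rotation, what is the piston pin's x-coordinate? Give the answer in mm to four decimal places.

108.9972

set_geometry: r = 22 mm, L = 99 mm, e = 3 mm; θ ← 0°
rotate_crank_by(-56°): θ ← 0° -56° = -56°
crank pin P = (r cos θ, r sin θ) = (12.302244, -18.238827)
h = r sin θ − e = -18.238827 − 3 = -21.238827
x = r cos θ + √(L² − h²) = 12.302244 + √(9801.0 − 451.0878) = 12.302244 + 96.694944 = 108.997188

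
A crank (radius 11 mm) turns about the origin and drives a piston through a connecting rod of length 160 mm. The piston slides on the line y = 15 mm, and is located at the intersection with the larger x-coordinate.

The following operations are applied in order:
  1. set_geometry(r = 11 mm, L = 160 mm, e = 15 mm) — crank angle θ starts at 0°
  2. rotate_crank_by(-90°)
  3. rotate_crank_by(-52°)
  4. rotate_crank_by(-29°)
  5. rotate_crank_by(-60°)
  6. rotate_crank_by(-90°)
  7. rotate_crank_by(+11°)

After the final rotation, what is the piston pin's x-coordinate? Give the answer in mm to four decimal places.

166.9356

set_geometry: r = 11 mm, L = 160 mm, e = 15 mm; θ ← 0°
rotate_crank_by(-90°): θ ← 0° -90° = -90°
rotate_crank_by(-52°): θ ← -90° -52° = -142°
rotate_crank_by(-29°): θ ← -142° -29° = -171°
rotate_crank_by(-60°): θ ← -171° -60° = -231°
rotate_crank_by(-90°): θ ← -231° -90° = -321°
rotate_crank_by(+11°): θ ← -321° +11° = -310°
crank pin P = (r cos θ, r sin θ) = (7.070664, 8.426489)
h = r sin θ − e = 8.426489 − 15 = -6.573511
x = r cos θ + √(L² − h²) = 7.070664 + √(25600.0 − 43.2110) = 7.070664 + 159.864908 = 166.935572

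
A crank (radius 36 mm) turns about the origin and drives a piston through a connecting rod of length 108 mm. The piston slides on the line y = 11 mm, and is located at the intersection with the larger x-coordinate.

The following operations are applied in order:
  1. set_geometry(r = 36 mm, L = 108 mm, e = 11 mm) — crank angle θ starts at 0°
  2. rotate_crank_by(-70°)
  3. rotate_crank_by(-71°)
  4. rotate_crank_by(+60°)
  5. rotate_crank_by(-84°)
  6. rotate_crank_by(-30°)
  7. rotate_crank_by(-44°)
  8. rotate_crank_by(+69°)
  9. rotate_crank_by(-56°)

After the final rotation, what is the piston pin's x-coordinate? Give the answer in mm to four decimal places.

81.9601

set_geometry: r = 36 mm, L = 108 mm, e = 11 mm; θ ← 0°
rotate_crank_by(-70°): θ ← 0° -70° = -70°
rotate_crank_by(-71°): θ ← -70° -71° = -141°
rotate_crank_by(+60°): θ ← -141° +60° = -81°
rotate_crank_by(-84°): θ ← -81° -84° = -165°
rotate_crank_by(-30°): θ ← -165° -30° = -195°
rotate_crank_by(-44°): θ ← -195° -44° = -239°
rotate_crank_by(+69°): θ ← -239° +69° = -170°
rotate_crank_by(-56°): θ ← -170° -56° = -226°
crank pin P = (r cos θ, r sin θ) = (-25.007701, 25.896233)
h = r sin θ − e = 25.896233 − 11 = 14.896233
x = r cos θ + √(L² − h²) = -25.007701 + √(11664.0 − 221.8978) = -25.007701 + 106.967763 = 81.960061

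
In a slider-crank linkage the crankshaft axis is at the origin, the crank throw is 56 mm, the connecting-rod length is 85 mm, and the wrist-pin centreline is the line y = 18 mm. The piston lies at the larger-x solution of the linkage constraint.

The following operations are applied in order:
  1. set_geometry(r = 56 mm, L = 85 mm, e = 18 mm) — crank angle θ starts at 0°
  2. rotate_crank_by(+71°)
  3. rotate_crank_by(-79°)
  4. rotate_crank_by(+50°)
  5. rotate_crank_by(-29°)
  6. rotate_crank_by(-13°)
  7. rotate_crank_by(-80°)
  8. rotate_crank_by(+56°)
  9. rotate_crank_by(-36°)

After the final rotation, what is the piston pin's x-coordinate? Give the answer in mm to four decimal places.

set_geometry: r = 56 mm, L = 85 mm, e = 18 mm; θ ← 0°
rotate_crank_by(+71°): θ ← 0° +71° = 71°
rotate_crank_by(-79°): θ ← 71° -79° = -8°
rotate_crank_by(+50°): θ ← -8° +50° = 42°
rotate_crank_by(-29°): θ ← 42° -29° = 13°
rotate_crank_by(-13°): θ ← 13° -13° = 0°
rotate_crank_by(-80°): θ ← 0° -80° = -80°
rotate_crank_by(+56°): θ ← -80° +56° = -24°
rotate_crank_by(-36°): θ ← -24° -36° = -60°
crank pin P = (r cos θ, r sin θ) = (28.000000, -48.497423)
h = r sin θ − e = -48.497423 − 18 = -66.497423
x = r cos θ + √(L² − h²) = 28.000000 + √(7225.0 − 4421.9072) = 28.000000 + 52.944242 = 80.944242

80.9442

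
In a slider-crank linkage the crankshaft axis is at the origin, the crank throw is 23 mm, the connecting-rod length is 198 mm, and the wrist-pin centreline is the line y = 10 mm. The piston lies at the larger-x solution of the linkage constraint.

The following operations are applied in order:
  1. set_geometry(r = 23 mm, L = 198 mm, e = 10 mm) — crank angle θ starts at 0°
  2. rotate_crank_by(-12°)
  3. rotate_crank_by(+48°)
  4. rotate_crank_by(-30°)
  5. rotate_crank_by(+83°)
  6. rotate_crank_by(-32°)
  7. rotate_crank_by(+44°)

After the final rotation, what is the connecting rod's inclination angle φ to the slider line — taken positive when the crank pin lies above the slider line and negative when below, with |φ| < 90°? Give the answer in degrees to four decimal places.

set_geometry: r = 23 mm, L = 198 mm, e = 10 mm; θ ← 0°
rotate_crank_by(-12°): θ ← 0° -12° = -12°
rotate_crank_by(+48°): θ ← -12° +48° = 36°
rotate_crank_by(-30°): θ ← 36° -30° = 6°
rotate_crank_by(+83°): θ ← 6° +83° = 89°
rotate_crank_by(-32°): θ ← 89° -32° = 57°
rotate_crank_by(+44°): θ ← 57° +44° = 101°
crank pin P = (r cos θ, r sin θ) = (-4.388607, 22.577425)
h = r sin θ − e = 22.577425 − 10 = 12.577425
sin φ = h / L = 12.577425 / 198 = 0.06352235
φ = arcsin(0.06352235) = 3.642015°

3.6420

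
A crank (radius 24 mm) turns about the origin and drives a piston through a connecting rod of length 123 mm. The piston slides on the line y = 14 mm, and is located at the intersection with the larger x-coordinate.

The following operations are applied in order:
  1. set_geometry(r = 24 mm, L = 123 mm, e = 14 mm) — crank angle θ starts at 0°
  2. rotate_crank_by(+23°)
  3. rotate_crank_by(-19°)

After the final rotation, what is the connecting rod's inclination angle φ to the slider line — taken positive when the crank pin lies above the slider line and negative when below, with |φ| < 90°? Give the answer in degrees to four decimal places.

set_geometry: r = 24 mm, L = 123 mm, e = 14 mm; θ ← 0°
rotate_crank_by(+23°): θ ← 0° +23° = 23°
rotate_crank_by(-19°): θ ← 23° -19° = 4°
crank pin P = (r cos θ, r sin θ) = (23.941537, 1.674155)
h = r sin θ − e = 1.674155 − 14 = -12.325845
sin φ = h / L = -12.325845 / 123 = -0.10021012
φ = arcsin(-0.10021012) = -5.751270°

-5.7513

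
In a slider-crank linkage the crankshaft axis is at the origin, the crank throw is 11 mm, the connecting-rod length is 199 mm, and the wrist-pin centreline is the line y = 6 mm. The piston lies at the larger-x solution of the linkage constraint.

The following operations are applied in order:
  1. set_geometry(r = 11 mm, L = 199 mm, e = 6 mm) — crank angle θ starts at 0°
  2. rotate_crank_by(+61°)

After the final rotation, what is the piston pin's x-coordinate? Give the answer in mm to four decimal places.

set_geometry: r = 11 mm, L = 199 mm, e = 6 mm; θ ← 0°
rotate_crank_by(+61°): θ ← 0° +61° = 61°
crank pin P = (r cos θ, r sin θ) = (5.332906, 9.620817)
h = r sin θ − e = 9.620817 − 6 = 3.620817
x = r cos θ + √(L² − h²) = 5.332906 + √(39601.0 − 13.1103) = 5.332906 + 198.967057 = 204.299963

204.3000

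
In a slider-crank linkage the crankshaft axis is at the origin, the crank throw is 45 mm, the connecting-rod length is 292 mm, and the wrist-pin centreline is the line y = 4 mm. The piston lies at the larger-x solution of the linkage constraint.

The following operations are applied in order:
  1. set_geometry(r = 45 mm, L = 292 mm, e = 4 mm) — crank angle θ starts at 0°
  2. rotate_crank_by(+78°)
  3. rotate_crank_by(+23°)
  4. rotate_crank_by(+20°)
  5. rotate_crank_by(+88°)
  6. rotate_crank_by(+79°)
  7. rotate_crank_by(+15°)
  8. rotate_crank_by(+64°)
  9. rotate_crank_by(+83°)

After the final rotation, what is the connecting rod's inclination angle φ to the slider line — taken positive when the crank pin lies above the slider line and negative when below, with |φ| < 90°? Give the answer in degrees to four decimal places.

set_geometry: r = 45 mm, L = 292 mm, e = 4 mm; θ ← 0°
rotate_crank_by(+78°): θ ← 0° +78° = 78°
rotate_crank_by(+23°): θ ← 78° +23° = 101°
rotate_crank_by(+20°): θ ← 101° +20° = 121°
rotate_crank_by(+88°): θ ← 121° +88° = 209°
rotate_crank_by(+79°): θ ← 209° +79° = 288°
rotate_crank_by(+15°): θ ← 288° +15° = 303°
rotate_crank_by(+64°): θ ← 303° +64° = 367°
rotate_crank_by(+83°): θ ← 367° +83° = 450°
crank pin P = (r cos θ, r sin θ) = (0.000000, 45.000000)
h = r sin θ − e = 45.000000 − 4 = 41.000000
sin φ = h / L = 41.000000 / 292 = 0.14041096
φ = arcsin(0.14041096) = 8.071627°

8.0716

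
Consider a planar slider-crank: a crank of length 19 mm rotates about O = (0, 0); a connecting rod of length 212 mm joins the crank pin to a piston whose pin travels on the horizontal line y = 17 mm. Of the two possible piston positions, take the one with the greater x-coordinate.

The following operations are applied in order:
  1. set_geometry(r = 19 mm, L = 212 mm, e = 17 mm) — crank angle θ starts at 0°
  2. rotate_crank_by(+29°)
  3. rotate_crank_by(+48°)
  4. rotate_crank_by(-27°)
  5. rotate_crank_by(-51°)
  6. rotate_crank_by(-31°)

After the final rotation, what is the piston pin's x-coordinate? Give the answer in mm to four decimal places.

226.3777

set_geometry: r = 19 mm, L = 212 mm, e = 17 mm; θ ← 0°
rotate_crank_by(+29°): θ ← 0° +29° = 29°
rotate_crank_by(+48°): θ ← 29° +48° = 77°
rotate_crank_by(-27°): θ ← 77° -27° = 50°
rotate_crank_by(-51°): θ ← 50° -51° = -1°
rotate_crank_by(-31°): θ ← -1° -31° = -32°
crank pin P = (r cos θ, r sin θ) = (16.112914, -10.068466)
h = r sin θ − e = -10.068466 − 17 = -27.068466
x = r cos θ + √(L² − h²) = 16.112914 + √(44944.0 − 732.7019) = 16.112914 + 210.264829 = 226.377742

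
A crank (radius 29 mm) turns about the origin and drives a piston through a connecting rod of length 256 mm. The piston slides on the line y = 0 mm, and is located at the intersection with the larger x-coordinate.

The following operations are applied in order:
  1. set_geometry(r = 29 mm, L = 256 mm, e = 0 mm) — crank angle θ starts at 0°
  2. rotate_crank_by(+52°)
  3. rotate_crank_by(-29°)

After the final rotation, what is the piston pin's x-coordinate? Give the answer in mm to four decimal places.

282.4437

set_geometry: r = 29 mm, L = 256 mm, e = 0 mm; θ ← 0°
rotate_crank_by(+52°): θ ← 0° +52° = 52°
rotate_crank_by(-29°): θ ← 52° -29° = 23°
crank pin P = (r cos θ, r sin θ) = (26.694641, 11.331203)
h = r sin θ − e = 11.331203 − 0 = 11.331203
x = r cos θ + √(L² − h²) = 26.694641 + √(65536.0 − 128.3962) = 26.694641 + 255.749103 = 282.443744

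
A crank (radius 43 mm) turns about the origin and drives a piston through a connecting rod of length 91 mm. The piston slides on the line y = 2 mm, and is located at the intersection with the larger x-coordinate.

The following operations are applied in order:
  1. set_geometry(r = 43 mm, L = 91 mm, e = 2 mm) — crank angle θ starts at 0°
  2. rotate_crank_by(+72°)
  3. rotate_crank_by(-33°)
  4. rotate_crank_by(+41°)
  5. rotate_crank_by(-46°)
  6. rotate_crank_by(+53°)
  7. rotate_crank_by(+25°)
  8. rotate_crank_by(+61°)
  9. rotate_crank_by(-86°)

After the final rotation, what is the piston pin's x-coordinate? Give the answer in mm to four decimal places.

83.5205

set_geometry: r = 43 mm, L = 91 mm, e = 2 mm; θ ← 0°
rotate_crank_by(+72°): θ ← 0° +72° = 72°
rotate_crank_by(-33°): θ ← 72° -33° = 39°
rotate_crank_by(+41°): θ ← 39° +41° = 80°
rotate_crank_by(-46°): θ ← 80° -46° = 34°
rotate_crank_by(+53°): θ ← 34° +53° = 87°
rotate_crank_by(+25°): θ ← 87° +25° = 112°
rotate_crank_by(+61°): θ ← 112° +61° = 173°
rotate_crank_by(-86°): θ ← 173° -86° = 87°
crank pin P = (r cos θ, r sin θ) = (2.250446, 42.941070)
h = r sin θ − e = 42.941070 − 2 = 40.941070
x = r cos θ + √(L² − h²) = 2.250446 + √(8281.0 − 1676.1712) = 2.250446 + 81.270098 = 83.520544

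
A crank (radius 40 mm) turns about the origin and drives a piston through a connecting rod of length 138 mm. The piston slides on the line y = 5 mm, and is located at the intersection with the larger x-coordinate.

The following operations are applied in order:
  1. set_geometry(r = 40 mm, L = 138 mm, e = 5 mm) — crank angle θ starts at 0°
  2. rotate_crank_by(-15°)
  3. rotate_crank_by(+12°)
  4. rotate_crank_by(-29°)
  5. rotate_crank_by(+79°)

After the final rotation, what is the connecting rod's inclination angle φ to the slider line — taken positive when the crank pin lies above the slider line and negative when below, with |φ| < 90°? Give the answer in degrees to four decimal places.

set_geometry: r = 40 mm, L = 138 mm, e = 5 mm; θ ← 0°
rotate_crank_by(-15°): θ ← 0° -15° = -15°
rotate_crank_by(+12°): θ ← -15° +12° = -3°
rotate_crank_by(-29°): θ ← -3° -29° = -32°
rotate_crank_by(+79°): θ ← -32° +79° = 47°
crank pin P = (r cos θ, r sin θ) = (27.279934, 29.254148)
h = r sin θ − e = 29.254148 − 5 = 24.254148
sin φ = h / L = 24.254148 / 138 = 0.17575470
φ = arcsin(0.17575470) = 10.122580°

10.1226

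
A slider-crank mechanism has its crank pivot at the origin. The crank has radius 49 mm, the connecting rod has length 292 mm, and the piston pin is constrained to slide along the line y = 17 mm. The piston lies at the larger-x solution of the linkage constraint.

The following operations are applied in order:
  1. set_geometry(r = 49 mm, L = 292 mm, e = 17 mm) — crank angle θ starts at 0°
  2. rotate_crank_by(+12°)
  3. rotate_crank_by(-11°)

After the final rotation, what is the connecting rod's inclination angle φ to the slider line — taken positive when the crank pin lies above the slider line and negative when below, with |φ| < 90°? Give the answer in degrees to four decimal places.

-3.1695

set_geometry: r = 49 mm, L = 292 mm, e = 17 mm; θ ← 0°
rotate_crank_by(+12°): θ ← 0° +12° = 12°
rotate_crank_by(-11°): θ ← 12° -11° = 1°
crank pin P = (r cos θ, r sin θ) = (48.992537, 0.855168)
h = r sin θ − e = 0.855168 − 17 = -16.144832
sin φ = h / L = -16.144832 / 292 = -0.05529052
φ = arcsin(-0.05529052) = -3.169530°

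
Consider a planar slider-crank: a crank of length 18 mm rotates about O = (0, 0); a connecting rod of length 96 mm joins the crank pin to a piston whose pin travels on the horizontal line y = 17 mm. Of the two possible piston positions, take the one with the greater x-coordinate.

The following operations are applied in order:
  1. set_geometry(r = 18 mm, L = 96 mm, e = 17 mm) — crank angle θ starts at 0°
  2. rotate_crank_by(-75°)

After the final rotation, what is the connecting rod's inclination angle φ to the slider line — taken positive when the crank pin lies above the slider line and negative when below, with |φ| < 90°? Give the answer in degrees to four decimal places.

set_geometry: r = 18 mm, L = 96 mm, e = 17 mm; θ ← 0°
rotate_crank_by(-75°): θ ← 0° -75° = -75°
crank pin P = (r cos θ, r sin θ) = (4.658743, -17.386665)
h = r sin θ − e = -17.386665 − 17 = -34.386665
sin φ = h / L = -34.386665 / 96 = -0.35819443
φ = arcsin(-0.35819443) = -20.989351°

-20.9894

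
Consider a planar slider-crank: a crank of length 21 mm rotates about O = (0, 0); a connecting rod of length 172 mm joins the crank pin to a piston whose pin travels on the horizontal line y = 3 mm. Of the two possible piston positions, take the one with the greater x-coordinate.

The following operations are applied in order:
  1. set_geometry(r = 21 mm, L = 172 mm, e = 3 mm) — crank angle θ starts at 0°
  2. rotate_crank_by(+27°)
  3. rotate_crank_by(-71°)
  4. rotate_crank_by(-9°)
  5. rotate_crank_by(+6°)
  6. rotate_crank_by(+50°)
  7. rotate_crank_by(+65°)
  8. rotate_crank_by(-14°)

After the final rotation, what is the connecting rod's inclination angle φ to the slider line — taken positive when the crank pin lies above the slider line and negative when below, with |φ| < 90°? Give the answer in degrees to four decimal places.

set_geometry: r = 21 mm, L = 172 mm, e = 3 mm; θ ← 0°
rotate_crank_by(+27°): θ ← 0° +27° = 27°
rotate_crank_by(-71°): θ ← 27° -71° = -44°
rotate_crank_by(-9°): θ ← -44° -9° = -53°
rotate_crank_by(+6°): θ ← -53° +6° = -47°
rotate_crank_by(+50°): θ ← -47° +50° = 3°
rotate_crank_by(+65°): θ ← 3° +65° = 68°
rotate_crank_by(-14°): θ ← 68° -14° = 54°
crank pin P = (r cos θ, r sin θ) = (12.343490, 16.989357)
h = r sin θ − e = 16.989357 − 3 = 13.989357
sin φ = h / L = 13.989357 / 172 = 0.08133347
φ = arcsin(0.08133347) = 4.665218°

4.6652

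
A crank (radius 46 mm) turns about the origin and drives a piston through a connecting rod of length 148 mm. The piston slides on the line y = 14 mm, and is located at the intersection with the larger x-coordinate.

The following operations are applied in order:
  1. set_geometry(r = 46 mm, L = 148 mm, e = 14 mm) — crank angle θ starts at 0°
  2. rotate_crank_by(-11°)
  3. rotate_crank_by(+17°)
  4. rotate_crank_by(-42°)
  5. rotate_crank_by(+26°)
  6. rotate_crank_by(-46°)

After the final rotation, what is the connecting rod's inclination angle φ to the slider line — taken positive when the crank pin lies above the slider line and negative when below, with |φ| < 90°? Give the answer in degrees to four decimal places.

set_geometry: r = 46 mm, L = 148 mm, e = 14 mm; θ ← 0°
rotate_crank_by(-11°): θ ← 0° -11° = -11°
rotate_crank_by(+17°): θ ← -11° +17° = 6°
rotate_crank_by(-42°): θ ← 6° -42° = -36°
rotate_crank_by(+26°): θ ← -36° +26° = -10°
rotate_crank_by(-46°): θ ← -10° -46° = -56°
crank pin P = (r cos θ, r sin θ) = (25.722874, -38.135728)
h = r sin θ − e = -38.135728 − 14 = -52.135728
sin φ = h / L = -52.135728 / 148 = -0.35226843
φ = arcsin(-0.35226843) = -20.626126°

-20.6261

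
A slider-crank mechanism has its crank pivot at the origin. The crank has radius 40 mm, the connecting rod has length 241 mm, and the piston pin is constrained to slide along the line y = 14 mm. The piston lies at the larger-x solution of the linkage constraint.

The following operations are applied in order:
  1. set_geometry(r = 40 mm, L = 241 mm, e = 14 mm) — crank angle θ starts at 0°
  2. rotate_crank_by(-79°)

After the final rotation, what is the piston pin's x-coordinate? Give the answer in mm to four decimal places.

242.6724

set_geometry: r = 40 mm, L = 241 mm, e = 14 mm; θ ← 0°
rotate_crank_by(-79°): θ ← 0° -79° = -79°
crank pin P = (r cos θ, r sin θ) = (7.632360, -39.265087)
h = r sin θ − e = -39.265087 − 14 = -53.265087
x = r cos θ + √(L² − h²) = 7.632360 + √(58081.0 − 2837.1695) = 7.632360 + 235.040061 = 242.672421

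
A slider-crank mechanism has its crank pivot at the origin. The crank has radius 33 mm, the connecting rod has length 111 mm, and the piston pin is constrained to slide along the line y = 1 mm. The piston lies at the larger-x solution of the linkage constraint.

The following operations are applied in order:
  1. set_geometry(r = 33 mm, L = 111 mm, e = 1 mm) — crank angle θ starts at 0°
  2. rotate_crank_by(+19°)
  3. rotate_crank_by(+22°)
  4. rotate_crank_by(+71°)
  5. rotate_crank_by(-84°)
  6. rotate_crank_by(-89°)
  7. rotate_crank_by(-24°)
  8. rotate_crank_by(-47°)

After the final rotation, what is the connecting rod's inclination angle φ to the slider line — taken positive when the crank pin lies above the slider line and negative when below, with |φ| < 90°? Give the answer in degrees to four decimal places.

-13.2938

set_geometry: r = 33 mm, L = 111 mm, e = 1 mm; θ ← 0°
rotate_crank_by(+19°): θ ← 0° +19° = 19°
rotate_crank_by(+22°): θ ← 19° +22° = 41°
rotate_crank_by(+71°): θ ← 41° +71° = 112°
rotate_crank_by(-84°): θ ← 112° -84° = 28°
rotate_crank_by(-89°): θ ← 28° -89° = -61°
rotate_crank_by(-24°): θ ← -61° -24° = -85°
rotate_crank_by(-47°): θ ← -85° -47° = -132°
crank pin P = (r cos θ, r sin θ) = (-22.081310, -24.523779)
h = r sin θ − e = -24.523779 − 1 = -25.523779
sin φ = h / L = -25.523779 / 111 = -0.22994396
φ = arcsin(-0.22994396) = -13.293772°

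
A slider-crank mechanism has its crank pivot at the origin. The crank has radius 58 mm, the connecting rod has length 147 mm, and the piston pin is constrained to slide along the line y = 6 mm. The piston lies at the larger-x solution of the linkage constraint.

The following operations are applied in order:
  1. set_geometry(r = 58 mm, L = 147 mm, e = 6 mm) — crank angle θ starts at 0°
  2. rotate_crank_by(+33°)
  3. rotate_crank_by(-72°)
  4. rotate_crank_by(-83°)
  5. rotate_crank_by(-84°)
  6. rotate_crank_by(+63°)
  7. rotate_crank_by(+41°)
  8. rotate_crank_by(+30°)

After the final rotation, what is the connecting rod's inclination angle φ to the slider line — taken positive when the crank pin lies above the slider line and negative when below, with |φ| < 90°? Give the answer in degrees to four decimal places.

-24.5863

set_geometry: r = 58 mm, L = 147 mm, e = 6 mm; θ ← 0°
rotate_crank_by(+33°): θ ← 0° +33° = 33°
rotate_crank_by(-72°): θ ← 33° -72° = -39°
rotate_crank_by(-83°): θ ← -39° -83° = -122°
rotate_crank_by(-84°): θ ← -122° -84° = -206°
rotate_crank_by(+63°): θ ← -206° +63° = -143°
rotate_crank_by(+41°): θ ← -143° +41° = -102°
rotate_crank_by(+30°): θ ← -102° +30° = -72°
crank pin P = (r cos θ, r sin θ) = (17.922986, -55.161278)
h = r sin θ − e = -55.161278 − 6 = -61.161278
sin φ = h / L = -61.161278 / 147 = -0.41606312
φ = arcsin(-0.41606312) = -24.586284°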